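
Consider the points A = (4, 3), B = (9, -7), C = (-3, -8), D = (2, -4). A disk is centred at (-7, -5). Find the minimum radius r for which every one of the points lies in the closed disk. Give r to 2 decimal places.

The required radius is the distance from (-7, -5) to the farthest point.
Squared distances: 185, 260, 25, 82.
Maximum is 260, attained at B.
r = √260 ≈ 16.12.

16.12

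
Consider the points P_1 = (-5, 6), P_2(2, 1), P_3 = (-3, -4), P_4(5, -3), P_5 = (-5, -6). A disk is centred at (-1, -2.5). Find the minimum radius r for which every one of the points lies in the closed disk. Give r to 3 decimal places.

The required radius is the distance from (-1, -2.5) to the farthest point.
Squared distances: 88.25, 21.25, 6.25, 36.25, 28.25.
Maximum is 88.25, attained at P_1.
r = √(88.25) ≈ 9.394.

9.394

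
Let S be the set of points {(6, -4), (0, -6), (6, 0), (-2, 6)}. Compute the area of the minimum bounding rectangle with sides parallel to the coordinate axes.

x ranges over [-2, 6], width 8.
y ranges over [-6, 6], height 12.
Area = 8 × 12 = 96.

96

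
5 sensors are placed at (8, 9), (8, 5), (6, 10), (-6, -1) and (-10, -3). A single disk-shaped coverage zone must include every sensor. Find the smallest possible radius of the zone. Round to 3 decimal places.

A smallest enclosing disk is always determined by at most three of the input points on its boundary.
The farthest pair is (8, 9)–(-10, -3) with squared distance 468. The circle on this segment as diameter has centre (-1, 3) and r² = 468/4 = 117.
Check (8, 5): distance² to centre = 85 ≤ 117, so it lies inside.
All remaining points lie in this disk, and no smaller disk contains both endpoints, so this is the minimum enclosing circle.
r = √117 ≈ 10.817.

10.817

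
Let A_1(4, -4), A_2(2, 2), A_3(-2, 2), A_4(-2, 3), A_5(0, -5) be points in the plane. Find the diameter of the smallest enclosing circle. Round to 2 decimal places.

By Welzl's lemma the MEC is supported by two points (diametrically opposite) or three points (on a circumcircle).
The farthest pair is A_1–A_4 with squared distance 85. The circle on this segment as diameter has centre (1, -0.5) and r² = 85/4 = 21.25.
Check A_2: distance² to centre = 7.25 ≤ 21.25, so it lies inside.
All remaining points lie in this disk, and no smaller disk contains both endpoints, so this is the minimum enclosing circle.
Diameter = 2r = 2√(21.25) ≈ 9.22.

9.22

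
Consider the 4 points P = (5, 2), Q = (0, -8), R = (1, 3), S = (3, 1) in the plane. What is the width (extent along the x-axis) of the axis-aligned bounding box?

5

max x = 5, min x = 0, so width = 5.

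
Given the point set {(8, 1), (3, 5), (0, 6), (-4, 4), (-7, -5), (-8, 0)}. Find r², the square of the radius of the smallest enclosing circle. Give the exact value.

The minimum enclosing circle is determined by three boundary points: (8, 1), (-7, -5), (-8, 0).
Their circumcentre is (5/54, -53/54) with r² = 96889/1458.
The farthest remaining point (0, 6) is at distance² 71077/1458 ≤ 96889/1458.

96889/1458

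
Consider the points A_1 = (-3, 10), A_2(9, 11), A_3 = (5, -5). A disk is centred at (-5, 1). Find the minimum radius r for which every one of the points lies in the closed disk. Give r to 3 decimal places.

17.205

The required radius is the distance from (-5, 1) to the farthest point.
Squared distances: 85, 296, 136.
Maximum is 296, attained at A_2.
r = √296 ≈ 17.205.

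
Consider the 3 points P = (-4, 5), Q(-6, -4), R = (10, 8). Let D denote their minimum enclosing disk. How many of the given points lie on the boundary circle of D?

2

Side lengths²: PQ² = 85, PR² = 205, QR² = 400.
Since QR² = 400 ≥ 205 + 85 = 290, the angle opposite QR is not acute, so the smallest enclosing circle has QR as diameter.
Centre = midpoint of QR = (2, 2), r² = 400/4 = 100.
The points at distance exactly r from the centre are Q, R — 2 points.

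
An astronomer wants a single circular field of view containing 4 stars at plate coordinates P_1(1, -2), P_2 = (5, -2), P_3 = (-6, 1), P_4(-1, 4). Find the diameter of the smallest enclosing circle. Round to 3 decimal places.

11.402

The minimum enclosing circle of a finite set is fixed by two of the points (as a diameter) or three (as a circumcircle).
The farthest pair is P_2–P_3 with squared distance 130. The circle on this segment as diameter has centre (-0.5, -0.5) and r² = 130/4 = 32.5.
Check P_1: distance² to centre = 4.5 ≤ 32.5, so it lies inside.
All remaining points lie in this disk, and no smaller disk contains both endpoints, so this is the minimum enclosing circle.
Diameter = 2r = 2√(32.5) ≈ 11.402.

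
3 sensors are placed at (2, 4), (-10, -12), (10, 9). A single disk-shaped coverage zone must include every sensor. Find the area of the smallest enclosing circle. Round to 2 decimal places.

Call the three points A, B, C in the order given.
Side lengths²: AB² = 400, AC² = 89, BC² = 841.
Since BC² = 841 ≥ 400 + 89 = 489, the angle opposite BC is not acute, so the smallest enclosing circle has BC as diameter.
Centre = midpoint of BC = (0, -1.5), r² = 841/4 = 210.25.
Area = π·r² = π·210.25 ≈ 660.52.

660.52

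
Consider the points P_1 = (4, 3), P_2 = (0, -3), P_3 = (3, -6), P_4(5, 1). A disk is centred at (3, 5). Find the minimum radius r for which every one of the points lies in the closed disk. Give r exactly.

The required radius is the distance from (3, 5) to the farthest point.
Squared distances: 5, 73, 121, 20.
Maximum is 121, attained at P_3.
r = √121 = 11.

11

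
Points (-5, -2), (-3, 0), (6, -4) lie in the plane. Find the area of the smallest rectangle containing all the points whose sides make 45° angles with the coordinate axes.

58.5

In coordinates u = x + y, v = x − y the rectangle is axis-aligned; the map (x,y)→(u,v) scales areas by 2.
u-values: -7, -3, 2; range = 2 − (-7) = 9.
v-values: -3, -3, 10; range = 10 − (-3) = 13.
Area = (9 × 13) / 2 = 58.5.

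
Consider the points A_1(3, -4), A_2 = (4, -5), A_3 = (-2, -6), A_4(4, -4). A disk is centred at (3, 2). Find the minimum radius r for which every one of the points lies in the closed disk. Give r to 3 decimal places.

The required radius is the distance from (3, 2) to the farthest point.
Squared distances: 36, 50, 89, 37.
Maximum is 89, attained at A_3.
r = √89 ≈ 9.434.

9.434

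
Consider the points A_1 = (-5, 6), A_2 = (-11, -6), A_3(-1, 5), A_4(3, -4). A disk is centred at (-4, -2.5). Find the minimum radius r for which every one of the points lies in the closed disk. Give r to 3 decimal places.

8.559

The required radius is the distance from (-4, -2.5) to the farthest point.
Squared distances: 73.25, 61.25, 65.25, 51.25.
Maximum is 73.25, attained at A_1.
r = √(73.25) ≈ 8.559.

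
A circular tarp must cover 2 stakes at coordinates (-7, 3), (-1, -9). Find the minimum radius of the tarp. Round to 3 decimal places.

6.708

The smallest circle enclosing two points has them as diameter endpoints.
Centre = midpoint = (-4, -3); r² = |(-7, 3)−(-1, -9)|²/4 = 180/4 = 45.
r = √45 ≈ 6.708.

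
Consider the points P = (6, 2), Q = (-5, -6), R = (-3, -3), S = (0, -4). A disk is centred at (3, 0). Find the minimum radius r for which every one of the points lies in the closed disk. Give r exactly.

The required radius is the distance from (3, 0) to the farthest point.
Squared distances: 13, 100, 45, 25.
Maximum is 100, attained at Q.
r = √100 = 10.

10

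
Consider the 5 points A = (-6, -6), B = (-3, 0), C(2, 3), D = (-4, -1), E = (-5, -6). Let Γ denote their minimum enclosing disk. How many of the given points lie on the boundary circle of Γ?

A smallest enclosing disk is always determined by at most three of the input points on its boundary.
The farthest pair is A–C with squared distance 145. The circle on this segment as diameter has centre (-2, -1.5) and r² = 145/4 = 36.25.
Check B: distance² to centre = 3.25 ≤ 36.25, so it lies inside.
All remaining points lie in this disk, and no smaller disk contains both endpoints, so this is the minimum enclosing circle.
The points at distance exactly r from the centre are A, C — 2 points.

2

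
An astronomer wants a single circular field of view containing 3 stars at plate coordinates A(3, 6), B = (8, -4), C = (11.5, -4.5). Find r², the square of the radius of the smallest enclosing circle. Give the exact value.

45.625

Side lengths²: AB² = 125, AC² = 182.5, BC² = 12.5.
Since AC² = 182.5 ≥ 125 + 12.5 = 137.5, the angle opposite AC is not acute, so the smallest enclosing circle has AC as diameter.
Centre = midpoint of AC = (7.25, 0.75), r² = 182.5/4 = 45.625.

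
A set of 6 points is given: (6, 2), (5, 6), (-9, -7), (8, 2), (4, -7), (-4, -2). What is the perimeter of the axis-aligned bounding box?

60

Width = max x − min x = 8 − (-9) = 17.
Height = max y − min y = 6 − (-7) = 13.
Perimeter = 2(17 + 13) = 60.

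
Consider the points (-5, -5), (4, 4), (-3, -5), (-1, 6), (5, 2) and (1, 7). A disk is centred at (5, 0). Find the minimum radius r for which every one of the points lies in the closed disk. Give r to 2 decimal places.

The required radius is the distance from (5, 0) to the farthest point.
Squared distances: 125, 17, 89, 72, 4, 65.
Maximum is 125, attained at (-5, -5).
r = √125 ≈ 11.18.

11.18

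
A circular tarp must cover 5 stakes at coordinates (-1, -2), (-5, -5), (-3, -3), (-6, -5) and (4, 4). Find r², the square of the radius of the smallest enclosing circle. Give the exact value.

45.25

The farthest pair is (-6, -5)–(4, 4) with squared distance 181. The circle on this segment as diameter has centre (-1, -0.5) and r² = 181/4 = 45.25.
Check (-1, -2): distance² to centre = 2.25 ≤ 45.25, so it lies inside.
All remaining points lie in this disk, and no smaller disk contains both endpoints, so this is the minimum enclosing circle.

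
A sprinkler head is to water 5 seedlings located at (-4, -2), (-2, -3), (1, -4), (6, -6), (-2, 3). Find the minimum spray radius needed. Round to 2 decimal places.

6.02

By Welzl's lemma the MEC is supported by two points (diametrically opposite) or three points (on a circumcircle).
The farthest pair is (6, -6)–(-2, 3) with squared distance 145. The circle on this segment as diameter has centre (2, -1.5) and r² = 145/4 = 36.25.
Check (-4, -2): distance² to centre = 36.25 ≤ 36.25, so it lies inside.
All remaining points lie in this disk, and no smaller disk contains both endpoints, so this is the minimum enclosing circle.
r = √(36.25) ≈ 6.02.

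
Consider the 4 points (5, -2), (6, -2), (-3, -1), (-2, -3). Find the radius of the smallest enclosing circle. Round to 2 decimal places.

A smallest enclosing disk is always determined by at most three of the input points on its boundary.
The farthest pair is (6, -2)–(-3, -1) with squared distance 82. The circle on this segment as diameter has centre (1.5, -1.5) and r² = 82/4 = 20.5.
Check (5, -2): distance² to centre = 12.5 ≤ 20.5, so it lies inside.
All remaining points lie in this disk, and no smaller disk contains both endpoints, so this is the minimum enclosing circle.
r = √(20.5) ≈ 4.53.

4.53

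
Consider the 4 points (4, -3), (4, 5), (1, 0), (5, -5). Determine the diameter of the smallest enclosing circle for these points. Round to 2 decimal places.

10.05

The farthest pair is (4, 5)–(5, -5) with squared distance 101. The circle on this segment as diameter has centre (4.5, 0) and r² = 101/4 = 25.25.
Check (4, -3): distance² to centre = 9.25 ≤ 25.25, so it lies inside.
All remaining points lie in this disk, and no smaller disk contains both endpoints, so this is the minimum enclosing circle.
Diameter = 2r = 2√(25.25) ≈ 10.05.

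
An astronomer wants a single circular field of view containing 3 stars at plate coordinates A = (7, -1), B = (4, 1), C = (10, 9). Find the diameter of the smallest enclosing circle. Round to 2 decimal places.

10.46

Side lengths²: AB² = 13, AC² = 109, BC² = 100.
Since AC² = 109 < 100 + 13 = 113, the triangle is acute, so the smallest enclosing circle is the circumcircle.
Circumcentre = (74/9, 49/12), r² = 35425/1296.
Diameter = 2r = 2√(35425/1296) ≈ 10.46.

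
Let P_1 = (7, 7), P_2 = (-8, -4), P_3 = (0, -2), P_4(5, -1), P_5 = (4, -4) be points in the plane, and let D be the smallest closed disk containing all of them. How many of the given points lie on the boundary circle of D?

A smallest enclosing disk is always determined by at most three of the input points on its boundary.
The farthest pair is P_1–P_2 with squared distance 346. The circle on this segment as diameter has centre (-0.5, 1.5) and r² = 346/4 = 86.5.
Check P_3: distance² to centre = 12.5 ≤ 86.5, so it lies inside.
All remaining points lie in this disk, and no smaller disk contains both endpoints, so this is the minimum enclosing circle.
The points at distance exactly r from the centre are P_1, P_2 — 2 points.

2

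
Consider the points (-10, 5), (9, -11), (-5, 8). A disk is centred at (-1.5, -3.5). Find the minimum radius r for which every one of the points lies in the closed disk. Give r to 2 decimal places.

The required radius is the distance from (-1.5, -3.5) to the farthest point.
Squared distances: 144.5, 166.5, 144.5.
Maximum is 166.5, attained at (9, -11).
r = √(166.5) ≈ 12.90.

12.90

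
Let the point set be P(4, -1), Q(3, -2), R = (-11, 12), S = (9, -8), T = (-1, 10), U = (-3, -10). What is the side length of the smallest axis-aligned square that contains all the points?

The bounding box has width 20 and height 22.
An axis-aligned square enclosing the set must have side ≥ max(width, height).
So the minimum side is max(20, 22) = 22.

22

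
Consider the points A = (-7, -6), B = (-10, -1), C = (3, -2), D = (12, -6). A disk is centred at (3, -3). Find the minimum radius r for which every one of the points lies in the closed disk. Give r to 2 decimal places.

The required radius is the distance from (3, -3) to the farthest point.
Squared distances: 109, 173, 1, 90.
Maximum is 173, attained at B.
r = √173 ≈ 13.15.

13.15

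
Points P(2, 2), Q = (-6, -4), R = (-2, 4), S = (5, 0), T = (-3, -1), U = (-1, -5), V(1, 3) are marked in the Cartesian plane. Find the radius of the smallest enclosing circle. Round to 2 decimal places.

The minimum enclosing circle of a finite set is fixed by two of the points (as a diameter) or three (as a circumcircle).
The minimum enclosing circle is determined by three boundary points: Q, R, S.
Their circumcentre is (-11/18, -61/36) with r² = 44525/1296.
The farthest remaining point V is at distance² 31925/1296 ≤ 44525/1296.
r = √(44525/1296) ≈ 5.86.

5.86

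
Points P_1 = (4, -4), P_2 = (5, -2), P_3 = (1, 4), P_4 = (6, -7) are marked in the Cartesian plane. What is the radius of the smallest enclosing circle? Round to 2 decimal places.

6.04

The minimum enclosing circle of a finite set is fixed by two of the points (as a diameter) or three (as a circumcircle).
The farthest pair is P_3–P_4 with squared distance 146. The circle on this segment as diameter has centre (3.5, -1.5) and r² = 146/4 = 36.5.
Check P_1: distance² to centre = 6.5 ≤ 36.5, so it lies inside.
All remaining points lie in this disk, and no smaller disk contains both endpoints, so this is the minimum enclosing circle.
r = √(36.5) ≈ 6.04.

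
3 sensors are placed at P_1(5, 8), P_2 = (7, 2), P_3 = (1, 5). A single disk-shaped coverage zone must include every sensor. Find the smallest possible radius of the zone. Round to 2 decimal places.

Side lengths²: P_1P_2² = 40, P_1P_3² = 25, P_2P_3² = 45.
Since P_2P_3² = 45 < 40 + 25 = 65, the triangle is acute, so the smallest enclosing circle is the circumcircle.
Circumcentre = (4.5, 4.5), r² = 12.5.
r = √(12.5) ≈ 3.54.

3.54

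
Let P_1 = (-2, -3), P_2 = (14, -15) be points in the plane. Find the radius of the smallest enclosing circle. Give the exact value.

10

The smallest circle enclosing two points has them as diameter endpoints.
Centre = midpoint = (6, -9); r² = |P_1P_2|²/4 = 400/4 = 100.
r = √100 = 10.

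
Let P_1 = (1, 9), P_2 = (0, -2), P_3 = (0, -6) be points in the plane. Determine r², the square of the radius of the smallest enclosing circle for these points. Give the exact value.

56.5

Side lengths²: P_1P_2² = 122, P_1P_3² = 226, P_2P_3² = 16.
Since P_1P_3² = 226 ≥ 122 + 16 = 138, the angle opposite P_1P_3 is not acute, so the smallest enclosing circle has P_1P_3 as diameter.
Centre = midpoint of P_1P_3 = (0.5, 1.5), r² = 226/4 = 56.5.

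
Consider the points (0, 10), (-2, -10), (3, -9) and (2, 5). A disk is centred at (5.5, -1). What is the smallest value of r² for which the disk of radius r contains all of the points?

151.25

The required radius is the distance from (5.5, -1) to the farthest point.
Squared distances: 151.25, 137.25, 70.25, 48.25.
Maximum is 151.25, attained at (0, 10).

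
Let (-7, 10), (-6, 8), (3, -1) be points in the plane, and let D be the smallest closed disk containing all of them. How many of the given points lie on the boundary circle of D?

Call the three points A, B, C in the order given.
Side lengths²: AB² = 5, AC² = 221, BC² = 162.
Since AC² = 221 ≥ 162 + 5 = 167, the angle opposite AC is not acute, so the smallest enclosing circle has AC as diameter.
Centre = midpoint of AC = (-2, 4.5), r² = 221/4 = 55.25.
The points at distance exactly r from the centre are (-7, 10), (3, -1) — 2 points.

2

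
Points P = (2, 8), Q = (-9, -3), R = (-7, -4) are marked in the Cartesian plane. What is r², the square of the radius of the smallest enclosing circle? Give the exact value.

Side lengths²: PQ² = 242, PR² = 225, QR² = 5.
Since PQ² = 242 ≥ 225 + 5 = 230, the angle opposite PQ is not acute, so the smallest enclosing circle has PQ as diameter.
Centre = midpoint of PQ = (-3.5, 2.5), r² = 242/4 = 60.5.

60.5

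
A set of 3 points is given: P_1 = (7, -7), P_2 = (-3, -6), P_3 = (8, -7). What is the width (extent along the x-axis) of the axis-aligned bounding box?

max x = 8, min x = -3, so width = 11.

11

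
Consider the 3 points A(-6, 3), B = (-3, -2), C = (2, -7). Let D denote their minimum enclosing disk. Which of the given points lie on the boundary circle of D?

Side lengths²: AB² = 34, AC² = 164, BC² = 50.
Since AC² = 164 ≥ 50 + 34 = 84, the angle opposite AC is not acute, so the smallest enclosing circle has AC as diameter.
Centre = midpoint of AC = (-2, -2), r² = 164/4 = 41.
The points at distance exactly r from the centre are A, C — 2 points.

A, C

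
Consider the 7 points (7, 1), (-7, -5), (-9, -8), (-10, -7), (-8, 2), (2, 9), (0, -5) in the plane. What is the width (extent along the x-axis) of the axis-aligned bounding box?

max x = 7, min x = -10, so width = 17.

17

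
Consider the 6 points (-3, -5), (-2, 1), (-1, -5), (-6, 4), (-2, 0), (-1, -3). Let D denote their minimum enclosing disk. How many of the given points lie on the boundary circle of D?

The farthest pair is (-1, -5)–(-6, 4) with squared distance 106. The circle on this segment as diameter has centre (-3.5, -0.5) and r² = 106/4 = 26.5.
Check (-3, -5): distance² to centre = 20.5 ≤ 26.5, so it lies inside.
All remaining points lie in this disk, and no smaller disk contains both endpoints, so this is the minimum enclosing circle.
The points at distance exactly r from the centre are (-1, -5), (-6, 4) — 2 points.

2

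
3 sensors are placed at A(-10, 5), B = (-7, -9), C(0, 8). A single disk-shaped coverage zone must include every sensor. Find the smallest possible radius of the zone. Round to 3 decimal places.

Side lengths²: AB² = 205, AC² = 109, BC² = 338.
Since BC² = 338 ≥ 205 + 109 = 314, the angle opposite BC is not acute, so the smallest enclosing circle has BC as diameter.
Centre = midpoint of BC = (-3.5, -0.5), r² = 338/4 = 84.5.
r = √(84.5) ≈ 9.192.

9.192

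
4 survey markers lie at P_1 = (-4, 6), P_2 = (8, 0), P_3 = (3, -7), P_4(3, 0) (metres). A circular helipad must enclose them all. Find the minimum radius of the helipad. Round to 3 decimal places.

7.474

The minimum enclosing circle of a finite set is fixed by two of the points (as a diameter) or three (as a circumcircle).
The minimum enclosing circle is determined by three boundary points: P_1, P_2, P_3.
Their circumcentre is (10/19, 1/19) with r² = 20165/361.
The farthest remaining point P_4 is at distance² 2210/361 ≤ 20165/361.
r = √(20165/361) ≈ 7.474.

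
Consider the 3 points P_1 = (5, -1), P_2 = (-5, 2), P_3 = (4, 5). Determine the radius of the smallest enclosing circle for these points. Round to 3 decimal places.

5.285

Side lengths²: P_1P_2² = 109, P_1P_3² = 37, P_2P_3² = 90.
Since P_1P_2² = 109 < 90 + 37 = 127, the triangle is acute, so the smallest enclosing circle is the circumcircle.
Circumcentre = (9/38, 49/38), r² = 20165/722.
r = √(20165/722) ≈ 5.285.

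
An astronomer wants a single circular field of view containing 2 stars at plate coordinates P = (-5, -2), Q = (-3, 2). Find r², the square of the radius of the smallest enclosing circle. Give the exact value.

The smallest circle enclosing two points has them as diameter endpoints.
Centre = midpoint = (-4, 0); r² = |PQ|²/4 = 20/4 = 5.

5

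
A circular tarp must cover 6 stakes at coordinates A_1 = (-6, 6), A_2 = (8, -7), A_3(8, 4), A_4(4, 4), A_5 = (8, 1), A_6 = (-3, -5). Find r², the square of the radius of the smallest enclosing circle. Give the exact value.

The farthest pair is A_1–A_2 with squared distance 365. The circle on this segment as diameter has centre (1, -0.5) and r² = 365/4 = 91.25.
Check A_3: distance² to centre = 69.25 ≤ 91.25, so it lies inside.
All remaining points lie in this disk, and no smaller disk contains both endpoints, so this is the minimum enclosing circle.

91.25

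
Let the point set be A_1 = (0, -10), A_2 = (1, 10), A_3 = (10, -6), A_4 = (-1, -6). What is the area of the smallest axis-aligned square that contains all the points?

400

The bounding box has width 11 and height 20.
An axis-aligned square enclosing the set must have side ≥ max(width, height).
So the minimum side is max(11, 20) = 20.
Area = 20² = 400.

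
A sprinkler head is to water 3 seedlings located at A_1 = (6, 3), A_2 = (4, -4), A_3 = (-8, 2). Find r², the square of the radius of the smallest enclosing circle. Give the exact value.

Side lengths²: A_1A_2² = 53, A_1A_3² = 197, A_2A_3² = 180.
Since A_1A_3² = 197 < 180 + 53 = 233, the triangle is acute, so the smallest enclosing circle is the circumcircle.
Circumcentre = (-0.90625, 1.1875), r² = 50.9814453125.

50.9814453125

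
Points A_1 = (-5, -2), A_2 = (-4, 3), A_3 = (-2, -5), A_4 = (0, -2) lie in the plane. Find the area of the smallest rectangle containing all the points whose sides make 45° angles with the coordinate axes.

30

In coordinates u = x + y, v = x − y the rectangle is axis-aligned; the map (x,y)→(u,v) scales areas by 2.
u-values: -7, -1, -7, -2; range = -1 − (-7) = 6.
v-values: -3, -7, 3, 2; range = 3 − (-7) = 10.
Area = (6 × 10) / 2 = 30.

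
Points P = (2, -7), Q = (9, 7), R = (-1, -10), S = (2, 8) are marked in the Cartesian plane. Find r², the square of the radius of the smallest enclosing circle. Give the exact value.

97.25

A smallest enclosing disk is always determined by at most three of the input points on its boundary.
The farthest pair is Q–R with squared distance 389. The circle on this segment as diameter has centre (4, -1.5) and r² = 389/4 = 97.25.
Check P: distance² to centre = 34.25 ≤ 97.25, so it lies inside.
All remaining points lie in this disk, and no smaller disk contains both endpoints, so this is the minimum enclosing circle.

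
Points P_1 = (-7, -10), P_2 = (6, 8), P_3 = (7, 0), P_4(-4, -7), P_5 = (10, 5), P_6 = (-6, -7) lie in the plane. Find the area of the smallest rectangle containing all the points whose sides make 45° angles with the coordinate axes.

144

In coordinates u = x + y, v = x − y the rectangle is axis-aligned; the map (x,y)→(u,v) scales areas by 2.
u-values: -17, 14, 7, -11, 15, -13; range = 15 − (-17) = 32.
v-values: 3, -2, 7, 3, 5, 1; range = 7 − (-2) = 9.
Area = (32 × 9) / 2 = 144.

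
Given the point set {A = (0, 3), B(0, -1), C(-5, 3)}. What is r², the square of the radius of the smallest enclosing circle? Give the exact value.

10.25

Side lengths²: AB² = 16, AC² = 25, BC² = 41.
Since BC² = 41 ≥ 25 + 16 = 41, the angle opposite BC is not acute, so the smallest enclosing circle has BC as diameter.
Centre = midpoint of BC = (-2.5, 1), r² = 41/4 = 10.25.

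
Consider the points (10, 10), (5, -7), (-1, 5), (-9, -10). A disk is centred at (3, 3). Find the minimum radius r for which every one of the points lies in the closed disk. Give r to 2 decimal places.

The required radius is the distance from (3, 3) to the farthest point.
Squared distances: 98, 104, 20, 313.
Maximum is 313, attained at (-9, -10).
r = √313 ≈ 17.69.

17.69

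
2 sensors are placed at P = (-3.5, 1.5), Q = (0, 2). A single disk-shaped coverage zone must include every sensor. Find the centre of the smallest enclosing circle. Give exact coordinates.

(-1.75, 1.75)

The smallest circle enclosing two points has them as diameter endpoints.
Centre = midpoint = (-1.75, 1.75); r² = |PQ|²/4 = 12.5/4 = 3.125.
Centre = (-1.75, 1.75).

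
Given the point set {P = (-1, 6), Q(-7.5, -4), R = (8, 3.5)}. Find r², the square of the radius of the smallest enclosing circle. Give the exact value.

Side lengths²: PQ² = 142.25, PR² = 87.25, QR² = 296.5.
Since QR² = 296.5 ≥ 142.25 + 87.25 = 229.5, the angle opposite QR is not acute, so the smallest enclosing circle has QR as diameter.
Centre = midpoint of QR = (0.25, -0.25), r² = 296.5/4 = 74.125.

74.125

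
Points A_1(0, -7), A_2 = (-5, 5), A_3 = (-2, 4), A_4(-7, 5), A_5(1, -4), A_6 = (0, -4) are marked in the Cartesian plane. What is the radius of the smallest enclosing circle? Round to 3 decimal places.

6.946

A smallest enclosing disk is always determined by at most three of the input points on its boundary.
The farthest pair is A_1–A_4 with squared distance 193. The circle on this segment as diameter has centre (-3.5, -1) and r² = 193/4 = 48.25.
Check A_2: distance² to centre = 38.25 ≤ 48.25, so it lies inside.
All remaining points lie in this disk, and no smaller disk contains both endpoints, so this is the minimum enclosing circle.
r = √(48.25) ≈ 6.946.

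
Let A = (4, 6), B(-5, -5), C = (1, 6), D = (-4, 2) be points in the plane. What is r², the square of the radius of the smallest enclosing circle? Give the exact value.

The farthest pair is A–B with squared distance 202. The circle on this segment as diameter has centre (-0.5, 0.5) and r² = 202/4 = 50.5.
Check C: distance² to centre = 32.5 ≤ 50.5, so it lies inside.
All remaining points lie in this disk, and no smaller disk contains both endpoints, so this is the minimum enclosing circle.

50.5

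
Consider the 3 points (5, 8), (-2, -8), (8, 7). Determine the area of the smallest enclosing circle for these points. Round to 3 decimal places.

Call the three points A, B, C in the order given.
Side lengths²: AB² = 305, AC² = 10, BC² = 325.
Since BC² = 325 ≥ 305 + 10 = 315, the angle opposite BC is not acute, so the smallest enclosing circle has BC as diameter.
Centre = midpoint of BC = (3, -0.5), r² = 325/4 = 81.25.
Area = π·r² = π·81.25 ≈ 255.254.

255.254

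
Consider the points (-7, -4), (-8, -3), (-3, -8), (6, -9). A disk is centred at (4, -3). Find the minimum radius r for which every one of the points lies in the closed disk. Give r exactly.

12

The required radius is the distance from (4, -3) to the farthest point.
Squared distances: 122, 144, 74, 40.
Maximum is 144, attained at (-8, -3).
r = √144 = 12.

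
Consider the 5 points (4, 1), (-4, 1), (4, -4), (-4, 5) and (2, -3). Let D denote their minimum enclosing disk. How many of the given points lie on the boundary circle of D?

2

The minimum enclosing circle of a finite set is fixed by two of the points (as a diameter) or three (as a circumcircle).
The farthest pair is (4, -4)–(-4, 5) with squared distance 145. The circle on this segment as diameter has centre (0, 0.5) and r² = 145/4 = 36.25.
Check (4, 1): distance² to centre = 16.25 ≤ 36.25, so it lies inside.
All remaining points lie in this disk, and no smaller disk contains both endpoints, so this is the minimum enclosing circle.
The points at distance exactly r from the centre are (4, -4), (-4, 5) — 2 points.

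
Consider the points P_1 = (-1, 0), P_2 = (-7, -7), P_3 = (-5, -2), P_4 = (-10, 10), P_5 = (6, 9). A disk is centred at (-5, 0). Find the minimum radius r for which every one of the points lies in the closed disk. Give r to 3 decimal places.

The required radius is the distance from (-5, 0) to the farthest point.
Squared distances: 16, 53, 4, 125, 202.
Maximum is 202, attained at P_5.
r = √202 ≈ 14.213.

14.213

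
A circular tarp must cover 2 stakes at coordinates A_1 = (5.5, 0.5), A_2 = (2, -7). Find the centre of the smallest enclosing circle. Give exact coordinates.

(3.75, -3.25)

The smallest circle enclosing two points has them as diameter endpoints.
Centre = midpoint = (3.75, -3.25); r² = |A_1A_2|²/4 = 68.5/4 = 17.125.
Centre = (3.75, -3.25).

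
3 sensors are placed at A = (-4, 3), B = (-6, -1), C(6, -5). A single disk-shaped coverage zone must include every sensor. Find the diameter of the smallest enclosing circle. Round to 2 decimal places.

Side lengths²: AB² = 20, AC² = 164, BC² = 160.
Since AC² = 164 < 160 + 20 = 180, the triangle is acute, so the smallest enclosing circle is the circumcircle.
Circumcentre = (3/7, -12/7), r² = 2050/49.
Diameter = 2r = 2√(2050/49) ≈ 12.94.

12.94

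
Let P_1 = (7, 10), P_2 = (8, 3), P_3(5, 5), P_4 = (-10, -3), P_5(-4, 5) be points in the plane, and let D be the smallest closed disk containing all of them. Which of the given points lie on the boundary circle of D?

P_1, P_4

By Welzl's lemma the MEC is supported by two points (diametrically opposite) or three points (on a circumcircle).
The farthest pair is P_1–P_4 with squared distance 458. The circle on this segment as diameter has centre (-1.5, 3.5) and r² = 458/4 = 114.5.
Check P_2: distance² to centre = 90.5 ≤ 114.5, so it lies inside.
All remaining points lie in this disk, and no smaller disk contains both endpoints, so this is the minimum enclosing circle.
The points at distance exactly r from the centre are P_1, P_4 — 2 points.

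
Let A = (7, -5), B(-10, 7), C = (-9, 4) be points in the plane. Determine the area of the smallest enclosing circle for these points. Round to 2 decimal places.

340.08

Side lengths²: AB² = 433, AC² = 337, BC² = 10.
Since AB² = 433 ≥ 337 + 10 = 347, the angle opposite AB is not acute, so the smallest enclosing circle has AB as diameter.
Centre = midpoint of AB = (-1.5, 1), r² = 433/4 = 108.25.
Area = π·r² = π·108.25 ≈ 340.08.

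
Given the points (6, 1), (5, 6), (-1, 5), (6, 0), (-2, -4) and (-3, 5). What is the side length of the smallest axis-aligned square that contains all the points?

10

The bounding box has width 9 and height 10.
An axis-aligned square enclosing the set must have side ≥ max(width, height).
So the minimum side is max(9, 10) = 10.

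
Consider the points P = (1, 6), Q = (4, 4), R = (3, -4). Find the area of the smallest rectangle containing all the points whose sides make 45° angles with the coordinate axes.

In coordinates u = x + y, v = x − y the rectangle is axis-aligned; the map (x,y)→(u,v) scales areas by 2.
u-values: 7, 8, -1; range = 8 − (-1) = 9.
v-values: -5, 0, 7; range = 7 − (-5) = 12.
Area = (9 × 12) / 2 = 54.

54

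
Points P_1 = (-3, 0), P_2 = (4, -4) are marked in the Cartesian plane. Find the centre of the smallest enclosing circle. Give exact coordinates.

(0.5, -2)

The smallest circle enclosing two points has them as diameter endpoints.
Centre = midpoint = (0.5, -2); r² = |P_1P_2|²/4 = 65/4 = 16.25.
Centre = (0.5, -2).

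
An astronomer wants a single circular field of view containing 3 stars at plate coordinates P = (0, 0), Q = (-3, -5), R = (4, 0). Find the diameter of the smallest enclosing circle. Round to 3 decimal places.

Side lengths²: PQ² = 34, PR² = 16, QR² = 74.
Since QR² = 74 ≥ 34 + 16 = 50, the angle opposite QR is not acute, so the smallest enclosing circle has QR as diameter.
Centre = midpoint of QR = (0.5, -2.5), r² = 74/4 = 18.5.
Diameter = 2r = 2√(18.5) ≈ 8.602.

8.602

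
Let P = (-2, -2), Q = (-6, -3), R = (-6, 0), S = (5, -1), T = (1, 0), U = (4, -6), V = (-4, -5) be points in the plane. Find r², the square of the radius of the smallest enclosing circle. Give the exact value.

13481/392

A smallest enclosing disk is always determined by at most three of the input points on its boundary.
The minimum enclosing circle is determined by three boundary points: R, S, U.
Their circumcentre is (-19/28, -69/28) with r² = 13481/392.
The farthest remaining point Q is at distance² 11213/392 ≤ 13481/392.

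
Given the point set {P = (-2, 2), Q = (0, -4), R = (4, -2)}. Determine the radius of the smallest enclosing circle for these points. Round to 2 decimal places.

3.64

Side lengths²: PQ² = 40, PR² = 52, QR² = 20.
Since PR² = 52 < 40 + 20 = 60, the triangle is acute, so the smallest enclosing circle is the circumcircle.
Circumcentre = (5/7, -3/7), r² = 650/49.
r = √(650/49) ≈ 3.64.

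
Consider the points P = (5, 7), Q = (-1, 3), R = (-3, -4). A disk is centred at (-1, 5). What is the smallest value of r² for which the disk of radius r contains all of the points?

85

The required radius is the distance from (-1, 5) to the farthest point.
Squared distances: 40, 4, 85.
Maximum is 85, attained at R.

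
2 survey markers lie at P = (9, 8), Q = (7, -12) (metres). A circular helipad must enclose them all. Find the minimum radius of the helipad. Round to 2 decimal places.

The smallest circle enclosing two points has them as diameter endpoints.
Centre = midpoint = (8, -2); r² = |PQ|²/4 = 404/4 = 101.
r = √101 ≈ 10.05.

10.05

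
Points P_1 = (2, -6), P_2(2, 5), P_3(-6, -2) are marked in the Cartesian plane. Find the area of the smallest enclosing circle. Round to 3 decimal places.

Side lengths²: P_1P_2² = 121, P_1P_3² = 80, P_2P_3² = 113.
Since P_1P_2² = 121 < 113 + 80 = 193, the triangle is acute, so the smallest enclosing circle is the circumcircle.
Circumcentre = (-0.25, -0.5), r² = 35.3125.
Area = π·r² = π·35.3125 ≈ 110.937.

110.937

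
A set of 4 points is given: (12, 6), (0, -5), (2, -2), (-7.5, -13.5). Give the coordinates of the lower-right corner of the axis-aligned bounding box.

x-range [-7.5, 12], y-range [-13.5, 6].
The lower-right corner is (12, -13.5).

(12, -13.5)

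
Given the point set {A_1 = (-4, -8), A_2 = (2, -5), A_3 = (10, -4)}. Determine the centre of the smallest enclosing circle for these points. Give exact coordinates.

Side lengths²: A_1A_2² = 45, A_1A_3² = 212, A_2A_3² = 65.
Since A_1A_3² = 212 ≥ 65 + 45 = 110, the angle opposite A_1A_3 is not acute, so the smallest enclosing circle has A_1A_3 as diameter.
Centre = midpoint of A_1A_3 = (3, -6), r² = 212/4 = 53.
Centre = (3, -6).

(3, -6)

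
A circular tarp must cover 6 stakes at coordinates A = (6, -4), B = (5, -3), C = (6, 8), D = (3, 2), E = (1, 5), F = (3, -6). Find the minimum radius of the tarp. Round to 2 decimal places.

7.16

The farthest pair is C–F with squared distance 205. The circle on this segment as diameter has centre (4.5, 1) and r² = 205/4 = 51.25.
Check A: distance² to centre = 27.25 ≤ 51.25, so it lies inside.
All remaining points lie in this disk, and no smaller disk contains both endpoints, so this is the minimum enclosing circle.
r = √(51.25) ≈ 7.16.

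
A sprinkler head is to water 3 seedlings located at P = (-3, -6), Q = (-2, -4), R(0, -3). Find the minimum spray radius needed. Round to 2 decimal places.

Side lengths²: PQ² = 5, PR² = 18, QR² = 5.
Since PR² = 18 ≥ 5 + 5 = 10, the angle opposite PR is not acute, so the smallest enclosing circle has PR as diameter.
Centre = midpoint of PR = (-1.5, -4.5), r² = 18/4 = 4.5.
r = √(4.5) ≈ 2.12.

2.12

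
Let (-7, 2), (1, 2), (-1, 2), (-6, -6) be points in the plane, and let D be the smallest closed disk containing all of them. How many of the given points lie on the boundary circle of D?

A smallest enclosing disk is always determined by at most three of the input points on its boundary.
The minimum enclosing circle is determined by three boundary points: (-7, 2), (1, 2), (-6, -6).
Their circumcentre is (-3, -1.5625) with r² = 28.69140625.
The farthest remaining point (-1, 2) is at distance² 16.69140625 ≤ 28.69140625.
The points at distance exactly r from the centre are (-7, 2), (1, 2), (-6, -6) — 3 points.

3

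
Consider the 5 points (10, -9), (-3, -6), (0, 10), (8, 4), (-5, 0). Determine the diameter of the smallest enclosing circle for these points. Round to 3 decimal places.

21.471

The minimum enclosing circle of a finite set is fixed by two of the points (as a diameter) or three (as a circumcircle).
The farthest pair is (10, -9)–(0, 10) with squared distance 461. The circle on this segment as diameter has centre (5, 0.5) and r² = 461/4 = 115.25.
Check (-3, -6): distance² to centre = 106.25 ≤ 115.25, so it lies inside.
All remaining points lie in this disk, and no smaller disk contains both endpoints, so this is the minimum enclosing circle.
Diameter = 2r = 2√(115.25) ≈ 21.471.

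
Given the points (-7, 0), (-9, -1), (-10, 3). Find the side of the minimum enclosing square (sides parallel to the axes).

4

The bounding box has width 3 and height 4.
An axis-aligned square enclosing the set must have side ≥ max(width, height).
So the minimum side is max(3, 4) = 4.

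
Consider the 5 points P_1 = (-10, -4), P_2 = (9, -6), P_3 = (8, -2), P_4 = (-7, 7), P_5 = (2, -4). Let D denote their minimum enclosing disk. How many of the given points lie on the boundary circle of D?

3

By Welzl's lemma the MEC is supported by two points (diametrically opposite) or three points (on a circumcircle).
The minimum enclosing circle is determined by three boundary points: P_1, P_2, P_4.
Their circumcentre is (-5/86, -69/86) with r² = 403325/3698.
The farthest remaining point P_3 is at distance² 245429/3698 ≤ 403325/3698.
The points at distance exactly r from the centre are P_1, P_2, P_4 — 3 points.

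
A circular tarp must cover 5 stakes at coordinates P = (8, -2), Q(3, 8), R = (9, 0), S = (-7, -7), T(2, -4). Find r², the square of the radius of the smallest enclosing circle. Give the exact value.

99125/1156

By Welzl's lemma the MEC is supported by two points (diametrically opposite) or three points (on a circumcircle).
The minimum enclosing circle is determined by three boundary points: Q, R, S.
Their circumcentre is (-4/17, -23/34) with r² = 99125/1156.
The farthest remaining point P is at distance² 80425/1156 ≤ 99125/1156.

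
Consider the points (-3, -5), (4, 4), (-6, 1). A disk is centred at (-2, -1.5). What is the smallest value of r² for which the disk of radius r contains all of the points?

The required radius is the distance from (-2, -1.5) to the farthest point.
Squared distances: 13.25, 66.25, 22.25.
Maximum is 66.25, attained at (4, 4).

66.25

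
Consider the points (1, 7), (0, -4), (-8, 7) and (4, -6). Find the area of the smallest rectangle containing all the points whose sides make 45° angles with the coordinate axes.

In coordinates u = x + y, v = x − y the rectangle is axis-aligned; the map (x,y)→(u,v) scales areas by 2.
u-values: 8, -4, -1, -2; range = 8 − (-4) = 12.
v-values: -6, 4, -15, 10; range = 10 − (-15) = 25.
Area = (12 × 25) / 2 = 150.

150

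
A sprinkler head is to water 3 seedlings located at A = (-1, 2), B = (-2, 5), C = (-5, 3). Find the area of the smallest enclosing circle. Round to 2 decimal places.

14.34

Side lengths²: AB² = 10, AC² = 17, BC² = 13.
Since AC² = 17 < 13 + 10 = 23, the triangle is acute, so the smallest enclosing circle is the circumcircle.
Circumcentre = (-63/22, 67/22), r² = 1105/242.
Area = π·r² = π·1105/242 ≈ 14.34.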